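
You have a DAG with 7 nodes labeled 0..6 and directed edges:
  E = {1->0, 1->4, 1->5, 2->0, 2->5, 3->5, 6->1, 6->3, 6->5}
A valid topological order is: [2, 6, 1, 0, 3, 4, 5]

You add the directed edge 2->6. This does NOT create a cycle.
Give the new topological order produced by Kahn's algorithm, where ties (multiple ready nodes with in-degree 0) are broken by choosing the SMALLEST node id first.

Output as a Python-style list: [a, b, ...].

Old toposort: [2, 6, 1, 0, 3, 4, 5]
Added edge: 2->6
Position of 2 (0) < position of 6 (1). Old order still valid.
Run Kahn's algorithm (break ties by smallest node id):
  initial in-degrees: [2, 1, 0, 1, 1, 4, 1]
  ready (indeg=0): [2]
  pop 2: indeg[0]->1; indeg[5]->3; indeg[6]->0 | ready=[6] | order so far=[2]
  pop 6: indeg[1]->0; indeg[3]->0; indeg[5]->2 | ready=[1, 3] | order so far=[2, 6]
  pop 1: indeg[0]->0; indeg[4]->0; indeg[5]->1 | ready=[0, 3, 4] | order so far=[2, 6, 1]
  pop 0: no out-edges | ready=[3, 4] | order so far=[2, 6, 1, 0]
  pop 3: indeg[5]->0 | ready=[4, 5] | order so far=[2, 6, 1, 0, 3]
  pop 4: no out-edges | ready=[5] | order so far=[2, 6, 1, 0, 3, 4]
  pop 5: no out-edges | ready=[] | order so far=[2, 6, 1, 0, 3, 4, 5]
  Result: [2, 6, 1, 0, 3, 4, 5]

Answer: [2, 6, 1, 0, 3, 4, 5]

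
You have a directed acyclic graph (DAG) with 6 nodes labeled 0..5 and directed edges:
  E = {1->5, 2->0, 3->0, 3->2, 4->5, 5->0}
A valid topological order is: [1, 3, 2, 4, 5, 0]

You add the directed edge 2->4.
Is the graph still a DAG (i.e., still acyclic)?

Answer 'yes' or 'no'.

Given toposort: [1, 3, 2, 4, 5, 0]
Position of 2: index 2; position of 4: index 3
New edge 2->4: forward
Forward edge: respects the existing order. Still a DAG, same toposort still valid.
Still a DAG? yes

Answer: yes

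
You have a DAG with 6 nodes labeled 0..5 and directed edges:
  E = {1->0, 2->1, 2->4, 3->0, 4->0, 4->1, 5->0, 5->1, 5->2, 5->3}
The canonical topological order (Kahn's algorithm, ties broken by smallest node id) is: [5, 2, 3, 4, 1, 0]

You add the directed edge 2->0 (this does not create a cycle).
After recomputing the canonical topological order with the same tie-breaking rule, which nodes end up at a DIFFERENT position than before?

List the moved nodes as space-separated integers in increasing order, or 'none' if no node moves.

Answer: none

Derivation:
Old toposort: [5, 2, 3, 4, 1, 0]
Added edge 2->0
Recompute Kahn (smallest-id tiebreak):
  initial in-degrees: [5, 3, 1, 1, 1, 0]
  ready (indeg=0): [5]
  pop 5: indeg[0]->4; indeg[1]->2; indeg[2]->0; indeg[3]->0 | ready=[2, 3] | order so far=[5]
  pop 2: indeg[0]->3; indeg[1]->1; indeg[4]->0 | ready=[3, 4] | order so far=[5, 2]
  pop 3: indeg[0]->2 | ready=[4] | order so far=[5, 2, 3]
  pop 4: indeg[0]->1; indeg[1]->0 | ready=[1] | order so far=[5, 2, 3, 4]
  pop 1: indeg[0]->0 | ready=[0] | order so far=[5, 2, 3, 4, 1]
  pop 0: no out-edges | ready=[] | order so far=[5, 2, 3, 4, 1, 0]
New canonical toposort: [5, 2, 3, 4, 1, 0]
Compare positions:
  Node 0: index 5 -> 5 (same)
  Node 1: index 4 -> 4 (same)
  Node 2: index 1 -> 1 (same)
  Node 3: index 2 -> 2 (same)
  Node 4: index 3 -> 3 (same)
  Node 5: index 0 -> 0 (same)
Nodes that changed position: none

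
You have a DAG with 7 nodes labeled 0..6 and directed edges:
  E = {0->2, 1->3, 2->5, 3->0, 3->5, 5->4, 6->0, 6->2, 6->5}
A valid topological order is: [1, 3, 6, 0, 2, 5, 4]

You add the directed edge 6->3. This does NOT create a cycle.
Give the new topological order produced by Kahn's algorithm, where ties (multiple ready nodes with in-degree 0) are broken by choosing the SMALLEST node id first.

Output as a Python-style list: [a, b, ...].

Old toposort: [1, 3, 6, 0, 2, 5, 4]
Added edge: 6->3
Position of 6 (2) > position of 3 (1). Must reorder: 6 must now come before 3.
Run Kahn's algorithm (break ties by smallest node id):
  initial in-degrees: [2, 0, 2, 2, 1, 3, 0]
  ready (indeg=0): [1, 6]
  pop 1: indeg[3]->1 | ready=[6] | order so far=[1]
  pop 6: indeg[0]->1; indeg[2]->1; indeg[3]->0; indeg[5]->2 | ready=[3] | order so far=[1, 6]
  pop 3: indeg[0]->0; indeg[5]->1 | ready=[0] | order so far=[1, 6, 3]
  pop 0: indeg[2]->0 | ready=[2] | order so far=[1, 6, 3, 0]
  pop 2: indeg[5]->0 | ready=[5] | order so far=[1, 6, 3, 0, 2]
  pop 5: indeg[4]->0 | ready=[4] | order so far=[1, 6, 3, 0, 2, 5]
  pop 4: no out-edges | ready=[] | order so far=[1, 6, 3, 0, 2, 5, 4]
  Result: [1, 6, 3, 0, 2, 5, 4]

Answer: [1, 6, 3, 0, 2, 5, 4]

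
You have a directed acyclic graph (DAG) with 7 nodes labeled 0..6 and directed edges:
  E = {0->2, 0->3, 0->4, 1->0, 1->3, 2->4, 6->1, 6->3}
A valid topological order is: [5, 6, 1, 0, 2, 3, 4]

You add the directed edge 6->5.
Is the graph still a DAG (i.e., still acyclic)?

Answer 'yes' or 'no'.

Answer: yes

Derivation:
Given toposort: [5, 6, 1, 0, 2, 3, 4]
Position of 6: index 1; position of 5: index 0
New edge 6->5: backward (u after v in old order)
Backward edge: old toposort is now invalid. Check if this creates a cycle.
Does 5 already reach 6? Reachable from 5: [5]. NO -> still a DAG (reorder needed).
Still a DAG? yes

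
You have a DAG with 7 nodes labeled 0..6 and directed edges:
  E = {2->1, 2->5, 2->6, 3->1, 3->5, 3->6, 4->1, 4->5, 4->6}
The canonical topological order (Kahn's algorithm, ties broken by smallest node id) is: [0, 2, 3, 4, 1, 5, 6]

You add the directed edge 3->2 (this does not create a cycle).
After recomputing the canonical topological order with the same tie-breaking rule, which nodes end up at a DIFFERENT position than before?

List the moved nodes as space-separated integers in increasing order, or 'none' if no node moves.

Answer: 2 3

Derivation:
Old toposort: [0, 2, 3, 4, 1, 5, 6]
Added edge 3->2
Recompute Kahn (smallest-id tiebreak):
  initial in-degrees: [0, 3, 1, 0, 0, 3, 3]
  ready (indeg=0): [0, 3, 4]
  pop 0: no out-edges | ready=[3, 4] | order so far=[0]
  pop 3: indeg[1]->2; indeg[2]->0; indeg[5]->2; indeg[6]->2 | ready=[2, 4] | order so far=[0, 3]
  pop 2: indeg[1]->1; indeg[5]->1; indeg[6]->1 | ready=[4] | order so far=[0, 3, 2]
  pop 4: indeg[1]->0; indeg[5]->0; indeg[6]->0 | ready=[1, 5, 6] | order so far=[0, 3, 2, 4]
  pop 1: no out-edges | ready=[5, 6] | order so far=[0, 3, 2, 4, 1]
  pop 5: no out-edges | ready=[6] | order so far=[0, 3, 2, 4, 1, 5]
  pop 6: no out-edges | ready=[] | order so far=[0, 3, 2, 4, 1, 5, 6]
New canonical toposort: [0, 3, 2, 4, 1, 5, 6]
Compare positions:
  Node 0: index 0 -> 0 (same)
  Node 1: index 4 -> 4 (same)
  Node 2: index 1 -> 2 (moved)
  Node 3: index 2 -> 1 (moved)
  Node 4: index 3 -> 3 (same)
  Node 5: index 5 -> 5 (same)
  Node 6: index 6 -> 6 (same)
Nodes that changed position: 2 3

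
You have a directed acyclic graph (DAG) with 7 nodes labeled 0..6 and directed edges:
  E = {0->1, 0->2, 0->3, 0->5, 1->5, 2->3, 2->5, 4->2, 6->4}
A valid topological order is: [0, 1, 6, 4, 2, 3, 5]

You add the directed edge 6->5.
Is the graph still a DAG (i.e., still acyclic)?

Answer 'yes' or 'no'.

Given toposort: [0, 1, 6, 4, 2, 3, 5]
Position of 6: index 2; position of 5: index 6
New edge 6->5: forward
Forward edge: respects the existing order. Still a DAG, same toposort still valid.
Still a DAG? yes

Answer: yes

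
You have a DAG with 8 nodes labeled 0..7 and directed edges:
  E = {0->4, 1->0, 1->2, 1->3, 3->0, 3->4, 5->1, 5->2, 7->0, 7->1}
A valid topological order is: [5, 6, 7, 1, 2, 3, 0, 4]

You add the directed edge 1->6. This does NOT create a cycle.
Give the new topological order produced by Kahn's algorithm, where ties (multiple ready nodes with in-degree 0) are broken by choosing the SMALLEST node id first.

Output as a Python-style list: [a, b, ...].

Answer: [5, 7, 1, 2, 3, 0, 4, 6]

Derivation:
Old toposort: [5, 6, 7, 1, 2, 3, 0, 4]
Added edge: 1->6
Position of 1 (3) > position of 6 (1). Must reorder: 1 must now come before 6.
Run Kahn's algorithm (break ties by smallest node id):
  initial in-degrees: [3, 2, 2, 1, 2, 0, 1, 0]
  ready (indeg=0): [5, 7]
  pop 5: indeg[1]->1; indeg[2]->1 | ready=[7] | order so far=[5]
  pop 7: indeg[0]->2; indeg[1]->0 | ready=[1] | order so far=[5, 7]
  pop 1: indeg[0]->1; indeg[2]->0; indeg[3]->0; indeg[6]->0 | ready=[2, 3, 6] | order so far=[5, 7, 1]
  pop 2: no out-edges | ready=[3, 6] | order so far=[5, 7, 1, 2]
  pop 3: indeg[0]->0; indeg[4]->1 | ready=[0, 6] | order so far=[5, 7, 1, 2, 3]
  pop 0: indeg[4]->0 | ready=[4, 6] | order so far=[5, 7, 1, 2, 3, 0]
  pop 4: no out-edges | ready=[6] | order so far=[5, 7, 1, 2, 3, 0, 4]
  pop 6: no out-edges | ready=[] | order so far=[5, 7, 1, 2, 3, 0, 4, 6]
  Result: [5, 7, 1, 2, 3, 0, 4, 6]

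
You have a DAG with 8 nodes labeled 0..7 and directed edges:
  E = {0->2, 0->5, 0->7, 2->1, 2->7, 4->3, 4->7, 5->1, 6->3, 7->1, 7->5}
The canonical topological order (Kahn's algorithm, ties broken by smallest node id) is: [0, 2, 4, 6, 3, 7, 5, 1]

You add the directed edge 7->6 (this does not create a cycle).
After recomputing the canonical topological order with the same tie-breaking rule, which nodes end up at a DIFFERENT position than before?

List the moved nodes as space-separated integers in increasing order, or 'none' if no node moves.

Old toposort: [0, 2, 4, 6, 3, 7, 5, 1]
Added edge 7->6
Recompute Kahn (smallest-id tiebreak):
  initial in-degrees: [0, 3, 1, 2, 0, 2, 1, 3]
  ready (indeg=0): [0, 4]
  pop 0: indeg[2]->0; indeg[5]->1; indeg[7]->2 | ready=[2, 4] | order so far=[0]
  pop 2: indeg[1]->2; indeg[7]->1 | ready=[4] | order so far=[0, 2]
  pop 4: indeg[3]->1; indeg[7]->0 | ready=[7] | order so far=[0, 2, 4]
  pop 7: indeg[1]->1; indeg[5]->0; indeg[6]->0 | ready=[5, 6] | order so far=[0, 2, 4, 7]
  pop 5: indeg[1]->0 | ready=[1, 6] | order so far=[0, 2, 4, 7, 5]
  pop 1: no out-edges | ready=[6] | order so far=[0, 2, 4, 7, 5, 1]
  pop 6: indeg[3]->0 | ready=[3] | order so far=[0, 2, 4, 7, 5, 1, 6]
  pop 3: no out-edges | ready=[] | order so far=[0, 2, 4, 7, 5, 1, 6, 3]
New canonical toposort: [0, 2, 4, 7, 5, 1, 6, 3]
Compare positions:
  Node 0: index 0 -> 0 (same)
  Node 1: index 7 -> 5 (moved)
  Node 2: index 1 -> 1 (same)
  Node 3: index 4 -> 7 (moved)
  Node 4: index 2 -> 2 (same)
  Node 5: index 6 -> 4 (moved)
  Node 6: index 3 -> 6 (moved)
  Node 7: index 5 -> 3 (moved)
Nodes that changed position: 1 3 5 6 7

Answer: 1 3 5 6 7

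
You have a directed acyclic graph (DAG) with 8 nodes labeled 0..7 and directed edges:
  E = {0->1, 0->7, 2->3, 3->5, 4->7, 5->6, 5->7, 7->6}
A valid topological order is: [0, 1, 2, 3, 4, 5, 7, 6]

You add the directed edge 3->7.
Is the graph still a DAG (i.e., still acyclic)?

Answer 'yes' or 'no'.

Answer: yes

Derivation:
Given toposort: [0, 1, 2, 3, 4, 5, 7, 6]
Position of 3: index 3; position of 7: index 6
New edge 3->7: forward
Forward edge: respects the existing order. Still a DAG, same toposort still valid.
Still a DAG? yes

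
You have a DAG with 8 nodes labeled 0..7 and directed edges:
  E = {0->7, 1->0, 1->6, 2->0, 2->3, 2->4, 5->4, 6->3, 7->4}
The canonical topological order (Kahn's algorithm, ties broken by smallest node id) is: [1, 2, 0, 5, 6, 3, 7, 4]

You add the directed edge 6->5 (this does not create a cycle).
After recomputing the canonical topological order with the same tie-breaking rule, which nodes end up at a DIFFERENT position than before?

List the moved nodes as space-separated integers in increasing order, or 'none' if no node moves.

Old toposort: [1, 2, 0, 5, 6, 3, 7, 4]
Added edge 6->5
Recompute Kahn (smallest-id tiebreak):
  initial in-degrees: [2, 0, 0, 2, 3, 1, 1, 1]
  ready (indeg=0): [1, 2]
  pop 1: indeg[0]->1; indeg[6]->0 | ready=[2, 6] | order so far=[1]
  pop 2: indeg[0]->0; indeg[3]->1; indeg[4]->2 | ready=[0, 6] | order so far=[1, 2]
  pop 0: indeg[7]->0 | ready=[6, 7] | order so far=[1, 2, 0]
  pop 6: indeg[3]->0; indeg[5]->0 | ready=[3, 5, 7] | order so far=[1, 2, 0, 6]
  pop 3: no out-edges | ready=[5, 7] | order so far=[1, 2, 0, 6, 3]
  pop 5: indeg[4]->1 | ready=[7] | order so far=[1, 2, 0, 6, 3, 5]
  pop 7: indeg[4]->0 | ready=[4] | order so far=[1, 2, 0, 6, 3, 5, 7]
  pop 4: no out-edges | ready=[] | order so far=[1, 2, 0, 6, 3, 5, 7, 4]
New canonical toposort: [1, 2, 0, 6, 3, 5, 7, 4]
Compare positions:
  Node 0: index 2 -> 2 (same)
  Node 1: index 0 -> 0 (same)
  Node 2: index 1 -> 1 (same)
  Node 3: index 5 -> 4 (moved)
  Node 4: index 7 -> 7 (same)
  Node 5: index 3 -> 5 (moved)
  Node 6: index 4 -> 3 (moved)
  Node 7: index 6 -> 6 (same)
Nodes that changed position: 3 5 6

Answer: 3 5 6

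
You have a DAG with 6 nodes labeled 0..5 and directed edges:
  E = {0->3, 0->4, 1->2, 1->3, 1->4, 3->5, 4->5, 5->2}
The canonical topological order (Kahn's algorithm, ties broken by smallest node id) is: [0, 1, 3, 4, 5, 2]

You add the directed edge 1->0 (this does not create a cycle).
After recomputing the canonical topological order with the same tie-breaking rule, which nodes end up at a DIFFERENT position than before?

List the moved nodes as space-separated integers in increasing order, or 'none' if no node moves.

Old toposort: [0, 1, 3, 4, 5, 2]
Added edge 1->0
Recompute Kahn (smallest-id tiebreak):
  initial in-degrees: [1, 0, 2, 2, 2, 2]
  ready (indeg=0): [1]
  pop 1: indeg[0]->0; indeg[2]->1; indeg[3]->1; indeg[4]->1 | ready=[0] | order so far=[1]
  pop 0: indeg[3]->0; indeg[4]->0 | ready=[3, 4] | order so far=[1, 0]
  pop 3: indeg[5]->1 | ready=[4] | order so far=[1, 0, 3]
  pop 4: indeg[5]->0 | ready=[5] | order so far=[1, 0, 3, 4]
  pop 5: indeg[2]->0 | ready=[2] | order so far=[1, 0, 3, 4, 5]
  pop 2: no out-edges | ready=[] | order so far=[1, 0, 3, 4, 5, 2]
New canonical toposort: [1, 0, 3, 4, 5, 2]
Compare positions:
  Node 0: index 0 -> 1 (moved)
  Node 1: index 1 -> 0 (moved)
  Node 2: index 5 -> 5 (same)
  Node 3: index 2 -> 2 (same)
  Node 4: index 3 -> 3 (same)
  Node 5: index 4 -> 4 (same)
Nodes that changed position: 0 1

Answer: 0 1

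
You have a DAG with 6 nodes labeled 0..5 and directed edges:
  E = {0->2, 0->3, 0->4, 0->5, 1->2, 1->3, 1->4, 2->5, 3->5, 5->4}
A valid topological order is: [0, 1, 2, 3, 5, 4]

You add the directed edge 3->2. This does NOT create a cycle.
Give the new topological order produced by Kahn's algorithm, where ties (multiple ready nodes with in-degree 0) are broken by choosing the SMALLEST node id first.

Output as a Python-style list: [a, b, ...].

Old toposort: [0, 1, 2, 3, 5, 4]
Added edge: 3->2
Position of 3 (3) > position of 2 (2). Must reorder: 3 must now come before 2.
Run Kahn's algorithm (break ties by smallest node id):
  initial in-degrees: [0, 0, 3, 2, 3, 3]
  ready (indeg=0): [0, 1]
  pop 0: indeg[2]->2; indeg[3]->1; indeg[4]->2; indeg[5]->2 | ready=[1] | order so far=[0]
  pop 1: indeg[2]->1; indeg[3]->0; indeg[4]->1 | ready=[3] | order so far=[0, 1]
  pop 3: indeg[2]->0; indeg[5]->1 | ready=[2] | order so far=[0, 1, 3]
  pop 2: indeg[5]->0 | ready=[5] | order so far=[0, 1, 3, 2]
  pop 5: indeg[4]->0 | ready=[4] | order so far=[0, 1, 3, 2, 5]
  pop 4: no out-edges | ready=[] | order so far=[0, 1, 3, 2, 5, 4]
  Result: [0, 1, 3, 2, 5, 4]

Answer: [0, 1, 3, 2, 5, 4]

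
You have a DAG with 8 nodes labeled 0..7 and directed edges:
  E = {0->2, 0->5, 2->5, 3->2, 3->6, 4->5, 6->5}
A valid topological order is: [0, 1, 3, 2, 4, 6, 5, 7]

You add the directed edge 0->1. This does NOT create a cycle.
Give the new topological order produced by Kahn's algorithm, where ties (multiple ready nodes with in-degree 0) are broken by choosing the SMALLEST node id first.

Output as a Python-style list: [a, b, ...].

Old toposort: [0, 1, 3, 2, 4, 6, 5, 7]
Added edge: 0->1
Position of 0 (0) < position of 1 (1). Old order still valid.
Run Kahn's algorithm (break ties by smallest node id):
  initial in-degrees: [0, 1, 2, 0, 0, 4, 1, 0]
  ready (indeg=0): [0, 3, 4, 7]
  pop 0: indeg[1]->0; indeg[2]->1; indeg[5]->3 | ready=[1, 3, 4, 7] | order so far=[0]
  pop 1: no out-edges | ready=[3, 4, 7] | order so far=[0, 1]
  pop 3: indeg[2]->0; indeg[6]->0 | ready=[2, 4, 6, 7] | order so far=[0, 1, 3]
  pop 2: indeg[5]->2 | ready=[4, 6, 7] | order so far=[0, 1, 3, 2]
  pop 4: indeg[5]->1 | ready=[6, 7] | order so far=[0, 1, 3, 2, 4]
  pop 6: indeg[5]->0 | ready=[5, 7] | order so far=[0, 1, 3, 2, 4, 6]
  pop 5: no out-edges | ready=[7] | order so far=[0, 1, 3, 2, 4, 6, 5]
  pop 7: no out-edges | ready=[] | order so far=[0, 1, 3, 2, 4, 6, 5, 7]
  Result: [0, 1, 3, 2, 4, 6, 5, 7]

Answer: [0, 1, 3, 2, 4, 6, 5, 7]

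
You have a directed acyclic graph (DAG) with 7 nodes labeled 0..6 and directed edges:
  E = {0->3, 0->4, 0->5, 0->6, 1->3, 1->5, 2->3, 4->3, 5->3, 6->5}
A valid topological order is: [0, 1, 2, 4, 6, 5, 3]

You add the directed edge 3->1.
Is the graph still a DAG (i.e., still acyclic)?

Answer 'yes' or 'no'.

Given toposort: [0, 1, 2, 4, 6, 5, 3]
Position of 3: index 6; position of 1: index 1
New edge 3->1: backward (u after v in old order)
Backward edge: old toposort is now invalid. Check if this creates a cycle.
Does 1 already reach 3? Reachable from 1: [1, 3, 5]. YES -> cycle!
Still a DAG? no

Answer: no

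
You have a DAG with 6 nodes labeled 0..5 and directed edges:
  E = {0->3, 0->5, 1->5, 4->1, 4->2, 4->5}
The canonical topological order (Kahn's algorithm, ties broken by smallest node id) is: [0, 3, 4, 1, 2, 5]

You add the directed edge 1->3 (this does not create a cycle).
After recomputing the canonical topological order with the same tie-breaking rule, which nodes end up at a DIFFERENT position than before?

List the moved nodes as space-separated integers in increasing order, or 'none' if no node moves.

Old toposort: [0, 3, 4, 1, 2, 5]
Added edge 1->3
Recompute Kahn (smallest-id tiebreak):
  initial in-degrees: [0, 1, 1, 2, 0, 3]
  ready (indeg=0): [0, 4]
  pop 0: indeg[3]->1; indeg[5]->2 | ready=[4] | order so far=[0]
  pop 4: indeg[1]->0; indeg[2]->0; indeg[5]->1 | ready=[1, 2] | order so far=[0, 4]
  pop 1: indeg[3]->0; indeg[5]->0 | ready=[2, 3, 5] | order so far=[0, 4, 1]
  pop 2: no out-edges | ready=[3, 5] | order so far=[0, 4, 1, 2]
  pop 3: no out-edges | ready=[5] | order so far=[0, 4, 1, 2, 3]
  pop 5: no out-edges | ready=[] | order so far=[0, 4, 1, 2, 3, 5]
New canonical toposort: [0, 4, 1, 2, 3, 5]
Compare positions:
  Node 0: index 0 -> 0 (same)
  Node 1: index 3 -> 2 (moved)
  Node 2: index 4 -> 3 (moved)
  Node 3: index 1 -> 4 (moved)
  Node 4: index 2 -> 1 (moved)
  Node 5: index 5 -> 5 (same)
Nodes that changed position: 1 2 3 4

Answer: 1 2 3 4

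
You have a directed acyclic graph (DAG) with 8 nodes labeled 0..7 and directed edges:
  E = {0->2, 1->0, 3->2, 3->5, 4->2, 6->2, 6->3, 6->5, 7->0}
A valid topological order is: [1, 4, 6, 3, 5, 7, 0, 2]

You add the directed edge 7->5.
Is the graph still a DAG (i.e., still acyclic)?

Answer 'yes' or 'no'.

Given toposort: [1, 4, 6, 3, 5, 7, 0, 2]
Position of 7: index 5; position of 5: index 4
New edge 7->5: backward (u after v in old order)
Backward edge: old toposort is now invalid. Check if this creates a cycle.
Does 5 already reach 7? Reachable from 5: [5]. NO -> still a DAG (reorder needed).
Still a DAG? yes

Answer: yes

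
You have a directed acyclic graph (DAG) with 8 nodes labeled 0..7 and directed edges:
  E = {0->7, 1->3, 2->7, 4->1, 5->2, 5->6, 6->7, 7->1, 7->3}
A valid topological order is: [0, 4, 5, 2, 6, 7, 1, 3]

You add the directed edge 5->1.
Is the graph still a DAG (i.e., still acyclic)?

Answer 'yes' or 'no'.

Given toposort: [0, 4, 5, 2, 6, 7, 1, 3]
Position of 5: index 2; position of 1: index 6
New edge 5->1: forward
Forward edge: respects the existing order. Still a DAG, same toposort still valid.
Still a DAG? yes

Answer: yes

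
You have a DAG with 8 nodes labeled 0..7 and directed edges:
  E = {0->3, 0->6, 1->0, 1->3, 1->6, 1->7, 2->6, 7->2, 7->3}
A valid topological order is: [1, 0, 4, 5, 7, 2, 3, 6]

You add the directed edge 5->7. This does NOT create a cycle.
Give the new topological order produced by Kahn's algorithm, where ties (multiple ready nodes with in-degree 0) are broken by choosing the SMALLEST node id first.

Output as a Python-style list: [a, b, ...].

Old toposort: [1, 0, 4, 5, 7, 2, 3, 6]
Added edge: 5->7
Position of 5 (3) < position of 7 (4). Old order still valid.
Run Kahn's algorithm (break ties by smallest node id):
  initial in-degrees: [1, 0, 1, 3, 0, 0, 3, 2]
  ready (indeg=0): [1, 4, 5]
  pop 1: indeg[0]->0; indeg[3]->2; indeg[6]->2; indeg[7]->1 | ready=[0, 4, 5] | order so far=[1]
  pop 0: indeg[3]->1; indeg[6]->1 | ready=[4, 5] | order so far=[1, 0]
  pop 4: no out-edges | ready=[5] | order so far=[1, 0, 4]
  pop 5: indeg[7]->0 | ready=[7] | order so far=[1, 0, 4, 5]
  pop 7: indeg[2]->0; indeg[3]->0 | ready=[2, 3] | order so far=[1, 0, 4, 5, 7]
  pop 2: indeg[6]->0 | ready=[3, 6] | order so far=[1, 0, 4, 5, 7, 2]
  pop 3: no out-edges | ready=[6] | order so far=[1, 0, 4, 5, 7, 2, 3]
  pop 6: no out-edges | ready=[] | order so far=[1, 0, 4, 5, 7, 2, 3, 6]
  Result: [1, 0, 4, 5, 7, 2, 3, 6]

Answer: [1, 0, 4, 5, 7, 2, 3, 6]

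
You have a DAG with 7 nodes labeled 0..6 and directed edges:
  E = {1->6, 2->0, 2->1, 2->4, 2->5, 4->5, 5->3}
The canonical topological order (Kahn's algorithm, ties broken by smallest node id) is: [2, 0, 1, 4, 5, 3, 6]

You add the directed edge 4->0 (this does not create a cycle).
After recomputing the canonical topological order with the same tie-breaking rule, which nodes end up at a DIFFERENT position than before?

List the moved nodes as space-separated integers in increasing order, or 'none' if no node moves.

Old toposort: [2, 0, 1, 4, 5, 3, 6]
Added edge 4->0
Recompute Kahn (smallest-id tiebreak):
  initial in-degrees: [2, 1, 0, 1, 1, 2, 1]
  ready (indeg=0): [2]
  pop 2: indeg[0]->1; indeg[1]->0; indeg[4]->0; indeg[5]->1 | ready=[1, 4] | order so far=[2]
  pop 1: indeg[6]->0 | ready=[4, 6] | order so far=[2, 1]
  pop 4: indeg[0]->0; indeg[5]->0 | ready=[0, 5, 6] | order so far=[2, 1, 4]
  pop 0: no out-edges | ready=[5, 6] | order so far=[2, 1, 4, 0]
  pop 5: indeg[3]->0 | ready=[3, 6] | order so far=[2, 1, 4, 0, 5]
  pop 3: no out-edges | ready=[6] | order so far=[2, 1, 4, 0, 5, 3]
  pop 6: no out-edges | ready=[] | order so far=[2, 1, 4, 0, 5, 3, 6]
New canonical toposort: [2, 1, 4, 0, 5, 3, 6]
Compare positions:
  Node 0: index 1 -> 3 (moved)
  Node 1: index 2 -> 1 (moved)
  Node 2: index 0 -> 0 (same)
  Node 3: index 5 -> 5 (same)
  Node 4: index 3 -> 2 (moved)
  Node 5: index 4 -> 4 (same)
  Node 6: index 6 -> 6 (same)
Nodes that changed position: 0 1 4

Answer: 0 1 4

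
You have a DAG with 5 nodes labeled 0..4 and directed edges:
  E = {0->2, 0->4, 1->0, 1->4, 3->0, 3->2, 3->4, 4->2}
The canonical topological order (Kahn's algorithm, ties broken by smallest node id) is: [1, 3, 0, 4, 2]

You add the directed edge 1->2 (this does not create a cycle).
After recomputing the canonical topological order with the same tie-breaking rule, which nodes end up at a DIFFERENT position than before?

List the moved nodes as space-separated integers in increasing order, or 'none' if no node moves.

Answer: none

Derivation:
Old toposort: [1, 3, 0, 4, 2]
Added edge 1->2
Recompute Kahn (smallest-id tiebreak):
  initial in-degrees: [2, 0, 4, 0, 3]
  ready (indeg=0): [1, 3]
  pop 1: indeg[0]->1; indeg[2]->3; indeg[4]->2 | ready=[3] | order so far=[1]
  pop 3: indeg[0]->0; indeg[2]->2; indeg[4]->1 | ready=[0] | order so far=[1, 3]
  pop 0: indeg[2]->1; indeg[4]->0 | ready=[4] | order so far=[1, 3, 0]
  pop 4: indeg[2]->0 | ready=[2] | order so far=[1, 3, 0, 4]
  pop 2: no out-edges | ready=[] | order so far=[1, 3, 0, 4, 2]
New canonical toposort: [1, 3, 0, 4, 2]
Compare positions:
  Node 0: index 2 -> 2 (same)
  Node 1: index 0 -> 0 (same)
  Node 2: index 4 -> 4 (same)
  Node 3: index 1 -> 1 (same)
  Node 4: index 3 -> 3 (same)
Nodes that changed position: none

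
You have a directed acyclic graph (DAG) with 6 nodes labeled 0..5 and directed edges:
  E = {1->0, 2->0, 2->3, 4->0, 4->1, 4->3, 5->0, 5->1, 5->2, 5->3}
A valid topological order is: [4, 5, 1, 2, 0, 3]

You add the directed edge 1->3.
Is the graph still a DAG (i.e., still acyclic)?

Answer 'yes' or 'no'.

Given toposort: [4, 5, 1, 2, 0, 3]
Position of 1: index 2; position of 3: index 5
New edge 1->3: forward
Forward edge: respects the existing order. Still a DAG, same toposort still valid.
Still a DAG? yes

Answer: yes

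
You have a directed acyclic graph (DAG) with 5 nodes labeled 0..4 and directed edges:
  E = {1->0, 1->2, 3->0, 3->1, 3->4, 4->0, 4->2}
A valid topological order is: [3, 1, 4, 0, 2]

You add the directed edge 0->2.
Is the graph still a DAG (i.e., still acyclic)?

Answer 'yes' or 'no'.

Answer: yes

Derivation:
Given toposort: [3, 1, 4, 0, 2]
Position of 0: index 3; position of 2: index 4
New edge 0->2: forward
Forward edge: respects the existing order. Still a DAG, same toposort still valid.
Still a DAG? yes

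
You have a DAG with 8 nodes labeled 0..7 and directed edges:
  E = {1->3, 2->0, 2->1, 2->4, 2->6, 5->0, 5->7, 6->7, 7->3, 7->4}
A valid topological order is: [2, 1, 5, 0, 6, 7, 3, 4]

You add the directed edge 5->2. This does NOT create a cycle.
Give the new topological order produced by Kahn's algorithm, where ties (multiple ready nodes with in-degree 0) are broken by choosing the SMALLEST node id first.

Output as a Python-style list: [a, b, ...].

Answer: [5, 2, 0, 1, 6, 7, 3, 4]

Derivation:
Old toposort: [2, 1, 5, 0, 6, 7, 3, 4]
Added edge: 5->2
Position of 5 (2) > position of 2 (0). Must reorder: 5 must now come before 2.
Run Kahn's algorithm (break ties by smallest node id):
  initial in-degrees: [2, 1, 1, 2, 2, 0, 1, 2]
  ready (indeg=0): [5]
  pop 5: indeg[0]->1; indeg[2]->0; indeg[7]->1 | ready=[2] | order so far=[5]
  pop 2: indeg[0]->0; indeg[1]->0; indeg[4]->1; indeg[6]->0 | ready=[0, 1, 6] | order so far=[5, 2]
  pop 0: no out-edges | ready=[1, 6] | order so far=[5, 2, 0]
  pop 1: indeg[3]->1 | ready=[6] | order so far=[5, 2, 0, 1]
  pop 6: indeg[7]->0 | ready=[7] | order so far=[5, 2, 0, 1, 6]
  pop 7: indeg[3]->0; indeg[4]->0 | ready=[3, 4] | order so far=[5, 2, 0, 1, 6, 7]
  pop 3: no out-edges | ready=[4] | order so far=[5, 2, 0, 1, 6, 7, 3]
  pop 4: no out-edges | ready=[] | order so far=[5, 2, 0, 1, 6, 7, 3, 4]
  Result: [5, 2, 0, 1, 6, 7, 3, 4]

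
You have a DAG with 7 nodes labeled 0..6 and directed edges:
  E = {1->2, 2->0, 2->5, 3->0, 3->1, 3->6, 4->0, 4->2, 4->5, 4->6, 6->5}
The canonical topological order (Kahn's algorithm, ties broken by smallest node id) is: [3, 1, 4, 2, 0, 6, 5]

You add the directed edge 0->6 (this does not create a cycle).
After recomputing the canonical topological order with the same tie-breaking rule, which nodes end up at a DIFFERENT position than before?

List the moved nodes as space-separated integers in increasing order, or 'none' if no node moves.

Old toposort: [3, 1, 4, 2, 0, 6, 5]
Added edge 0->6
Recompute Kahn (smallest-id tiebreak):
  initial in-degrees: [3, 1, 2, 0, 0, 3, 3]
  ready (indeg=0): [3, 4]
  pop 3: indeg[0]->2; indeg[1]->0; indeg[6]->2 | ready=[1, 4] | order so far=[3]
  pop 1: indeg[2]->1 | ready=[4] | order so far=[3, 1]
  pop 4: indeg[0]->1; indeg[2]->0; indeg[5]->2; indeg[6]->1 | ready=[2] | order so far=[3, 1, 4]
  pop 2: indeg[0]->0; indeg[5]->1 | ready=[0] | order so far=[3, 1, 4, 2]
  pop 0: indeg[6]->0 | ready=[6] | order so far=[3, 1, 4, 2, 0]
  pop 6: indeg[5]->0 | ready=[5] | order so far=[3, 1, 4, 2, 0, 6]
  pop 5: no out-edges | ready=[] | order so far=[3, 1, 4, 2, 0, 6, 5]
New canonical toposort: [3, 1, 4, 2, 0, 6, 5]
Compare positions:
  Node 0: index 4 -> 4 (same)
  Node 1: index 1 -> 1 (same)
  Node 2: index 3 -> 3 (same)
  Node 3: index 0 -> 0 (same)
  Node 4: index 2 -> 2 (same)
  Node 5: index 6 -> 6 (same)
  Node 6: index 5 -> 5 (same)
Nodes that changed position: none

Answer: none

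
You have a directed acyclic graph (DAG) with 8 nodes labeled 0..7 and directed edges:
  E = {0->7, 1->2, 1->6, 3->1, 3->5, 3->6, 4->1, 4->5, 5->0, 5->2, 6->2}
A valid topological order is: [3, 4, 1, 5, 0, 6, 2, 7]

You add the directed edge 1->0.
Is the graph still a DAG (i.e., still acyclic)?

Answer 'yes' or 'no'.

Given toposort: [3, 4, 1, 5, 0, 6, 2, 7]
Position of 1: index 2; position of 0: index 4
New edge 1->0: forward
Forward edge: respects the existing order. Still a DAG, same toposort still valid.
Still a DAG? yes

Answer: yes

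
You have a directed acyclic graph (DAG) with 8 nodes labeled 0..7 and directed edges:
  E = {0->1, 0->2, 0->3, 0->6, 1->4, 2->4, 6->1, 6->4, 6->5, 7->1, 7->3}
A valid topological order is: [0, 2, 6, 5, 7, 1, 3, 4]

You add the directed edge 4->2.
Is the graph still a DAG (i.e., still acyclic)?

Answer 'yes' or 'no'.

Answer: no

Derivation:
Given toposort: [0, 2, 6, 5, 7, 1, 3, 4]
Position of 4: index 7; position of 2: index 1
New edge 4->2: backward (u after v in old order)
Backward edge: old toposort is now invalid. Check if this creates a cycle.
Does 2 already reach 4? Reachable from 2: [2, 4]. YES -> cycle!
Still a DAG? no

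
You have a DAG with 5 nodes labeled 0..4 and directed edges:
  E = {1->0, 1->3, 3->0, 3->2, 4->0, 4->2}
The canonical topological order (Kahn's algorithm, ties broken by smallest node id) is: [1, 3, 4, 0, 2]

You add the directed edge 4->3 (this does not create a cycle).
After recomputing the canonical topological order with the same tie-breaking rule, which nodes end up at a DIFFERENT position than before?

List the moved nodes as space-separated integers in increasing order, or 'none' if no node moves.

Answer: 3 4

Derivation:
Old toposort: [1, 3, 4, 0, 2]
Added edge 4->3
Recompute Kahn (smallest-id tiebreak):
  initial in-degrees: [3, 0, 2, 2, 0]
  ready (indeg=0): [1, 4]
  pop 1: indeg[0]->2; indeg[3]->1 | ready=[4] | order so far=[1]
  pop 4: indeg[0]->1; indeg[2]->1; indeg[3]->0 | ready=[3] | order so far=[1, 4]
  pop 3: indeg[0]->0; indeg[2]->0 | ready=[0, 2] | order so far=[1, 4, 3]
  pop 0: no out-edges | ready=[2] | order so far=[1, 4, 3, 0]
  pop 2: no out-edges | ready=[] | order so far=[1, 4, 3, 0, 2]
New canonical toposort: [1, 4, 3, 0, 2]
Compare positions:
  Node 0: index 3 -> 3 (same)
  Node 1: index 0 -> 0 (same)
  Node 2: index 4 -> 4 (same)
  Node 3: index 1 -> 2 (moved)
  Node 4: index 2 -> 1 (moved)
Nodes that changed position: 3 4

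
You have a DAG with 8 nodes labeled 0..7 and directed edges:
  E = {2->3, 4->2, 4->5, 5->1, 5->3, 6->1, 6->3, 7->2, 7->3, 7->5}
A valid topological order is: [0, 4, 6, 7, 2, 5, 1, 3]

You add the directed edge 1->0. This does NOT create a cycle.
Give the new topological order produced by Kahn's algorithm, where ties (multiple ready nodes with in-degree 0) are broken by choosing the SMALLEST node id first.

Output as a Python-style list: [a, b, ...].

Old toposort: [0, 4, 6, 7, 2, 5, 1, 3]
Added edge: 1->0
Position of 1 (6) > position of 0 (0). Must reorder: 1 must now come before 0.
Run Kahn's algorithm (break ties by smallest node id):
  initial in-degrees: [1, 2, 2, 4, 0, 2, 0, 0]
  ready (indeg=0): [4, 6, 7]
  pop 4: indeg[2]->1; indeg[5]->1 | ready=[6, 7] | order so far=[4]
  pop 6: indeg[1]->1; indeg[3]->3 | ready=[7] | order so far=[4, 6]
  pop 7: indeg[2]->0; indeg[3]->2; indeg[5]->0 | ready=[2, 5] | order so far=[4, 6, 7]
  pop 2: indeg[3]->1 | ready=[5] | order so far=[4, 6, 7, 2]
  pop 5: indeg[1]->0; indeg[3]->0 | ready=[1, 3] | order so far=[4, 6, 7, 2, 5]
  pop 1: indeg[0]->0 | ready=[0, 3] | order so far=[4, 6, 7, 2, 5, 1]
  pop 0: no out-edges | ready=[3] | order so far=[4, 6, 7, 2, 5, 1, 0]
  pop 3: no out-edges | ready=[] | order so far=[4, 6, 7, 2, 5, 1, 0, 3]
  Result: [4, 6, 7, 2, 5, 1, 0, 3]

Answer: [4, 6, 7, 2, 5, 1, 0, 3]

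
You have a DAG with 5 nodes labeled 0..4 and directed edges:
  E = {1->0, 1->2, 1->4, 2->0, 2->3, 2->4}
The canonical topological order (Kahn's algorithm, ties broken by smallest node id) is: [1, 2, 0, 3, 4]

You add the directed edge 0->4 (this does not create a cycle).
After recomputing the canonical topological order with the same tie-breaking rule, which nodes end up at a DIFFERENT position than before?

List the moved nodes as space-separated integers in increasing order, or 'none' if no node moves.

Old toposort: [1, 2, 0, 3, 4]
Added edge 0->4
Recompute Kahn (smallest-id tiebreak):
  initial in-degrees: [2, 0, 1, 1, 3]
  ready (indeg=0): [1]
  pop 1: indeg[0]->1; indeg[2]->0; indeg[4]->2 | ready=[2] | order so far=[1]
  pop 2: indeg[0]->0; indeg[3]->0; indeg[4]->1 | ready=[0, 3] | order so far=[1, 2]
  pop 0: indeg[4]->0 | ready=[3, 4] | order so far=[1, 2, 0]
  pop 3: no out-edges | ready=[4] | order so far=[1, 2, 0, 3]
  pop 4: no out-edges | ready=[] | order so far=[1, 2, 0, 3, 4]
New canonical toposort: [1, 2, 0, 3, 4]
Compare positions:
  Node 0: index 2 -> 2 (same)
  Node 1: index 0 -> 0 (same)
  Node 2: index 1 -> 1 (same)
  Node 3: index 3 -> 3 (same)
  Node 4: index 4 -> 4 (same)
Nodes that changed position: none

Answer: none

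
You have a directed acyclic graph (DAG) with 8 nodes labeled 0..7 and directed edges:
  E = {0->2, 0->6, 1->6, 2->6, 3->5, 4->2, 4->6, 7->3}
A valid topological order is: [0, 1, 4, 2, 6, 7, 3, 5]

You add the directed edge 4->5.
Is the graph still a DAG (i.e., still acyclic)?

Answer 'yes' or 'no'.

Given toposort: [0, 1, 4, 2, 6, 7, 3, 5]
Position of 4: index 2; position of 5: index 7
New edge 4->5: forward
Forward edge: respects the existing order. Still a DAG, same toposort still valid.
Still a DAG? yes

Answer: yes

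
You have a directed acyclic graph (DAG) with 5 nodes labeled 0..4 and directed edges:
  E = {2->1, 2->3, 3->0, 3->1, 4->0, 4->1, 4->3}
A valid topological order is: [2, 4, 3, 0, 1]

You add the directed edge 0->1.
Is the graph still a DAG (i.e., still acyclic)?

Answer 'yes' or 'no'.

Answer: yes

Derivation:
Given toposort: [2, 4, 3, 0, 1]
Position of 0: index 3; position of 1: index 4
New edge 0->1: forward
Forward edge: respects the existing order. Still a DAG, same toposort still valid.
Still a DAG? yes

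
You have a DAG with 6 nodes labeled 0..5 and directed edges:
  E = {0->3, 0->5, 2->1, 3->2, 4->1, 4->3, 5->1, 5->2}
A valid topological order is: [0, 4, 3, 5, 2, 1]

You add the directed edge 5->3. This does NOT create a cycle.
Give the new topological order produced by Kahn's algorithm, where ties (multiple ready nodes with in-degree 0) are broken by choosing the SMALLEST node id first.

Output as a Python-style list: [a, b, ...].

Old toposort: [0, 4, 3, 5, 2, 1]
Added edge: 5->3
Position of 5 (3) > position of 3 (2). Must reorder: 5 must now come before 3.
Run Kahn's algorithm (break ties by smallest node id):
  initial in-degrees: [0, 3, 2, 3, 0, 1]
  ready (indeg=0): [0, 4]
  pop 0: indeg[3]->2; indeg[5]->0 | ready=[4, 5] | order so far=[0]
  pop 4: indeg[1]->2; indeg[3]->1 | ready=[5] | order so far=[0, 4]
  pop 5: indeg[1]->1; indeg[2]->1; indeg[3]->0 | ready=[3] | order so far=[0, 4, 5]
  pop 3: indeg[2]->0 | ready=[2] | order so far=[0, 4, 5, 3]
  pop 2: indeg[1]->0 | ready=[1] | order so far=[0, 4, 5, 3, 2]
  pop 1: no out-edges | ready=[] | order so far=[0, 4, 5, 3, 2, 1]
  Result: [0, 4, 5, 3, 2, 1]

Answer: [0, 4, 5, 3, 2, 1]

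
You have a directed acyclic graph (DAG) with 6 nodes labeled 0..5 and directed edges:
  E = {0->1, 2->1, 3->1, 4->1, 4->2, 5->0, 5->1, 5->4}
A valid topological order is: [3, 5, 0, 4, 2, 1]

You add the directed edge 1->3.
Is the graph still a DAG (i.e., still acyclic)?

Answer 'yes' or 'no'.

Given toposort: [3, 5, 0, 4, 2, 1]
Position of 1: index 5; position of 3: index 0
New edge 1->3: backward (u after v in old order)
Backward edge: old toposort is now invalid. Check if this creates a cycle.
Does 3 already reach 1? Reachable from 3: [1, 3]. YES -> cycle!
Still a DAG? no

Answer: no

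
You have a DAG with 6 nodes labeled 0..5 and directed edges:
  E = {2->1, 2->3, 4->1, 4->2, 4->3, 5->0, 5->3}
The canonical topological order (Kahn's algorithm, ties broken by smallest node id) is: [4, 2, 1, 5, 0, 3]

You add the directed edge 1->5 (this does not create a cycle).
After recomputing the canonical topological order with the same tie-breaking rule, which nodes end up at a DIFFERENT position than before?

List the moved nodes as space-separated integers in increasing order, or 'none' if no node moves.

Old toposort: [4, 2, 1, 5, 0, 3]
Added edge 1->5
Recompute Kahn (smallest-id tiebreak):
  initial in-degrees: [1, 2, 1, 3, 0, 1]
  ready (indeg=0): [4]
  pop 4: indeg[1]->1; indeg[2]->0; indeg[3]->2 | ready=[2] | order so far=[4]
  pop 2: indeg[1]->0; indeg[3]->1 | ready=[1] | order so far=[4, 2]
  pop 1: indeg[5]->0 | ready=[5] | order so far=[4, 2, 1]
  pop 5: indeg[0]->0; indeg[3]->0 | ready=[0, 3] | order so far=[4, 2, 1, 5]
  pop 0: no out-edges | ready=[3] | order so far=[4, 2, 1, 5, 0]
  pop 3: no out-edges | ready=[] | order so far=[4, 2, 1, 5, 0, 3]
New canonical toposort: [4, 2, 1, 5, 0, 3]
Compare positions:
  Node 0: index 4 -> 4 (same)
  Node 1: index 2 -> 2 (same)
  Node 2: index 1 -> 1 (same)
  Node 3: index 5 -> 5 (same)
  Node 4: index 0 -> 0 (same)
  Node 5: index 3 -> 3 (same)
Nodes that changed position: none

Answer: none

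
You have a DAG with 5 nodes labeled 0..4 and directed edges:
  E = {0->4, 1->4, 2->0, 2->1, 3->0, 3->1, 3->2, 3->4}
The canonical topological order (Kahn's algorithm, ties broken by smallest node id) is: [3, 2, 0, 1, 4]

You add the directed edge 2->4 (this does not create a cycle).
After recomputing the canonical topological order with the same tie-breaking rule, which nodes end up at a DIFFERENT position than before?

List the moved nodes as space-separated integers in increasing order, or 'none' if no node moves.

Old toposort: [3, 2, 0, 1, 4]
Added edge 2->4
Recompute Kahn (smallest-id tiebreak):
  initial in-degrees: [2, 2, 1, 0, 4]
  ready (indeg=0): [3]
  pop 3: indeg[0]->1; indeg[1]->1; indeg[2]->0; indeg[4]->3 | ready=[2] | order so far=[3]
  pop 2: indeg[0]->0; indeg[1]->0; indeg[4]->2 | ready=[0, 1] | order so far=[3, 2]
  pop 0: indeg[4]->1 | ready=[1] | order so far=[3, 2, 0]
  pop 1: indeg[4]->0 | ready=[4] | order so far=[3, 2, 0, 1]
  pop 4: no out-edges | ready=[] | order so far=[3, 2, 0, 1, 4]
New canonical toposort: [3, 2, 0, 1, 4]
Compare positions:
  Node 0: index 2 -> 2 (same)
  Node 1: index 3 -> 3 (same)
  Node 2: index 1 -> 1 (same)
  Node 3: index 0 -> 0 (same)
  Node 4: index 4 -> 4 (same)
Nodes that changed position: none

Answer: none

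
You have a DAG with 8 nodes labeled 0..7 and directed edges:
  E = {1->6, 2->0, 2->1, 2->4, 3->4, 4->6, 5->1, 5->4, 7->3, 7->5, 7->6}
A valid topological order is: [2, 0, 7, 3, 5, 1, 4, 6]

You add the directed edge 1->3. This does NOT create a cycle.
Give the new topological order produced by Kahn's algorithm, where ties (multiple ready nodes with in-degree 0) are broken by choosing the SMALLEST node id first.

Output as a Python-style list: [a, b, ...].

Old toposort: [2, 0, 7, 3, 5, 1, 4, 6]
Added edge: 1->3
Position of 1 (5) > position of 3 (3). Must reorder: 1 must now come before 3.
Run Kahn's algorithm (break ties by smallest node id):
  initial in-degrees: [1, 2, 0, 2, 3, 1, 3, 0]
  ready (indeg=0): [2, 7]
  pop 2: indeg[0]->0; indeg[1]->1; indeg[4]->2 | ready=[0, 7] | order so far=[2]
  pop 0: no out-edges | ready=[7] | order so far=[2, 0]
  pop 7: indeg[3]->1; indeg[5]->0; indeg[6]->2 | ready=[5] | order so far=[2, 0, 7]
  pop 5: indeg[1]->0; indeg[4]->1 | ready=[1] | order so far=[2, 0, 7, 5]
  pop 1: indeg[3]->0; indeg[6]->1 | ready=[3] | order so far=[2, 0, 7, 5, 1]
  pop 3: indeg[4]->0 | ready=[4] | order so far=[2, 0, 7, 5, 1, 3]
  pop 4: indeg[6]->0 | ready=[6] | order so far=[2, 0, 7, 5, 1, 3, 4]
  pop 6: no out-edges | ready=[] | order so far=[2, 0, 7, 5, 1, 3, 4, 6]
  Result: [2, 0, 7, 5, 1, 3, 4, 6]

Answer: [2, 0, 7, 5, 1, 3, 4, 6]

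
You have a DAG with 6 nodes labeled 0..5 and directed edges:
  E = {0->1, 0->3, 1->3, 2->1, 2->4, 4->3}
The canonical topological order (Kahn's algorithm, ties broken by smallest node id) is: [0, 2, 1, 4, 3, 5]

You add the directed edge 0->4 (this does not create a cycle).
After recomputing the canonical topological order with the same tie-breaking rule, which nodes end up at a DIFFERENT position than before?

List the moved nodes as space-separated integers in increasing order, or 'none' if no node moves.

Answer: none

Derivation:
Old toposort: [0, 2, 1, 4, 3, 5]
Added edge 0->4
Recompute Kahn (smallest-id tiebreak):
  initial in-degrees: [0, 2, 0, 3, 2, 0]
  ready (indeg=0): [0, 2, 5]
  pop 0: indeg[1]->1; indeg[3]->2; indeg[4]->1 | ready=[2, 5] | order so far=[0]
  pop 2: indeg[1]->0; indeg[4]->0 | ready=[1, 4, 5] | order so far=[0, 2]
  pop 1: indeg[3]->1 | ready=[4, 5] | order so far=[0, 2, 1]
  pop 4: indeg[3]->0 | ready=[3, 5] | order so far=[0, 2, 1, 4]
  pop 3: no out-edges | ready=[5] | order so far=[0, 2, 1, 4, 3]
  pop 5: no out-edges | ready=[] | order so far=[0, 2, 1, 4, 3, 5]
New canonical toposort: [0, 2, 1, 4, 3, 5]
Compare positions:
  Node 0: index 0 -> 0 (same)
  Node 1: index 2 -> 2 (same)
  Node 2: index 1 -> 1 (same)
  Node 3: index 4 -> 4 (same)
  Node 4: index 3 -> 3 (same)
  Node 5: index 5 -> 5 (same)
Nodes that changed position: none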